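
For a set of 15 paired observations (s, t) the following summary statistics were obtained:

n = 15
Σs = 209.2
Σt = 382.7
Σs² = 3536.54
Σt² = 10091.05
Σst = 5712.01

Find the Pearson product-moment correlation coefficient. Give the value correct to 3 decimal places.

0.833

r = (nΣst − ΣsΣt) / √[(nΣs² − (Σs)²)(nΣt² − (Σt)²)]
Numerator: 15×5712.01 − 209.2×382.7 = 5619.31
Denominator: √[(53048.1 − 43764.64)(151365.75 − 146459.29)] = √[9283.46 × 4906.46] = 6748.9944
r = 5619.31 / 6748.9944 ≈ 0.833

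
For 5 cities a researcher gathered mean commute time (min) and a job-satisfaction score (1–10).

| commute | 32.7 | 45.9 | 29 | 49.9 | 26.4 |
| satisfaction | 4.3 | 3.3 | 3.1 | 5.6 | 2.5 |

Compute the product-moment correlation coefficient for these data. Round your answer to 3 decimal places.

0.705

n = 5, Σx = 183.9, Σy = 18.8, Σx² = 7204.07, Σy² = 76.6, Σxy = 727.42
nΣxy − ΣxΣy = 3637.1 − 3457.32 = 179.78
nΣx² − (Σx)² = 36020.35 − 33819.21 = 2201.14; nΣy² − (Σy)² = 383 − 353.44 = 29.56
r = 179.78 / √(2201.14 × 29.56) = 179.78 / 255.0798 ≈ 0.705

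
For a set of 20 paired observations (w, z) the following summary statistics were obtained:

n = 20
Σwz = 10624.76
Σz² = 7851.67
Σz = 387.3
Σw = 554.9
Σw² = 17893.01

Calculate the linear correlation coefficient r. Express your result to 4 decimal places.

r = (nΣwz − ΣwΣz) / √[(nΣw² − (Σw)²)(nΣz² − (Σz)²)]
Numerator: 20×10624.76 − 554.9×387.3 = -2417.57
Denominator: √[(357860.2 − 307914.01)(157033.4 − 150001.29)] = √[49946.19 × 7032.11] = 18741.0539
r = -2417.57 / 18741.0539 ≈ -0.1290

-0.1290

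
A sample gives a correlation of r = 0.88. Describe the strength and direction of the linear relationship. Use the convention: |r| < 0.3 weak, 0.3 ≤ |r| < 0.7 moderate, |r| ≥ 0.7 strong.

r = 0.88 > 0 so the relationship is positive.
|r| = 0.88, which falls in the strong range.

strong positive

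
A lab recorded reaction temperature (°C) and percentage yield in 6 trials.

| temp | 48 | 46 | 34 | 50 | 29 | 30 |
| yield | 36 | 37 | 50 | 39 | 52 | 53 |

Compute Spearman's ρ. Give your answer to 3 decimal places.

Rank temp: 5, 4, 3, 6, 1, 2
Rank yield: 1, 2, 4, 3, 5, 6
d = rank(temp) − rank(yield): 4, 2, -1, 3, -4, -4; Σd² = 62
ρ = 1 − 6Σd² / [n(n²−1)] = 1 − 6×62 / (6×35) = 1 − 372/210 ≈ -0.771

-0.771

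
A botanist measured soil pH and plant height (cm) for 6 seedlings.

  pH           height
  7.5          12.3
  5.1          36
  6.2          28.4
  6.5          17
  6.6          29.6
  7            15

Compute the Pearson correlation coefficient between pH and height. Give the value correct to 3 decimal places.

n = 6, Σx = 38.9, Σy = 138.3, Σx² = 255.51, Σy² = 3644.01, Σxy = 862.79
nΣxy − ΣxΣy = 5176.74 − 5379.87 = -203.13
nΣx² − (Σx)² = 1533.06 − 1513.21 = 19.85; nΣy² − (Σy)² = 21864.06 − 19126.89 = 2737.17
r = -203.13 / √(19.85 × 2737.17) = -203.13 / 233.0940 ≈ -0.871

-0.871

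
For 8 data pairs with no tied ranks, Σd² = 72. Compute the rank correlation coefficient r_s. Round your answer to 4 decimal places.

ρ = 1 − 6Σd² / [n(n²−1)] = 1 − 6×72 / (8×63)
  = 1 − 432/504 = 1 − 0.85714 ≈ 0.1429

0.1429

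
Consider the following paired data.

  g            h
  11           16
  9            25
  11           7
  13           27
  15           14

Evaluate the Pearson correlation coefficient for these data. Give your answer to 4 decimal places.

-0.1492

n = 5, Σg = 59, Σh = 89, Σg² = 717, Σh² = 1855, Σgh = 1039
nΣgh − ΣgΣh = 5195 − 5251 = -56
nΣg² − (Σg)² = 3585 − 3481 = 104; nΣh² − (Σh)² = 9275 − 7921 = 1354
r = -56 / √(104 × 1354) = -56 / 375.2546 ≈ -0.1492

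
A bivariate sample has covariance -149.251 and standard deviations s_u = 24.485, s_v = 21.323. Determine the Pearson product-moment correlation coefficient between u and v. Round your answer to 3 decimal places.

-0.286

r = Cov(u,v) / (s_u · s_v) = -149.251 / (24.485 × 21.323)
  = -149.251 / 522.0937 ≈ -0.286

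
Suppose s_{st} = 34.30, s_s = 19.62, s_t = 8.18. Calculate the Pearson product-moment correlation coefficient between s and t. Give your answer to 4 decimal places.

0.2137

r = Cov(s,t) / (s_s · s_t) = 34.30 / (19.62 × 8.18)
  = 34.30 / 160.4916 ≈ 0.2137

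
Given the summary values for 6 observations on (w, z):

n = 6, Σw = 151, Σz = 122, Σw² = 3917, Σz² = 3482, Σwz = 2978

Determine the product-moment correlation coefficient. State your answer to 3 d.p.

-0.270

r = (nΣwz − ΣwΣz) / √[(nΣw² − (Σw)²)(nΣz² − (Σz)²)]
Numerator: 6×2978 − 151×122 = -554
Denominator: √[(23502 − 22801)(20892 − 14884)] = √[701 × 6008] = 2052.2203
r = -554 / 2052.2203 ≈ -0.270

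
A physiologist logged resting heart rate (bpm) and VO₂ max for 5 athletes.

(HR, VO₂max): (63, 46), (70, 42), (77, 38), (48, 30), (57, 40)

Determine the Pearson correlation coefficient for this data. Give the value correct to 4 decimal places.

n = 5, Σx = 315, Σy = 196, Σx² = 20351, Σy² = 7824, Σxy = 12484
nΣxy − ΣxΣy = 62420 − 61740 = 680
nΣx² − (Σx)² = 101755 − 99225 = 2530; nΣy² − (Σy)² = 39120 − 38416 = 704
r = 680 / √(2530 × 704) = 680 / 1334.5861 ≈ 0.5095

0.5095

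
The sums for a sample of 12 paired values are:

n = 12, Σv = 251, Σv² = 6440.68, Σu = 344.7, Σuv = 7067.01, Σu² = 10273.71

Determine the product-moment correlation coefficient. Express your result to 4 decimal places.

-0.2148

r = (nΣuv − ΣuΣv) / √[(nΣu² − (Σu)²)(nΣv² − (Σv)²)]
Numerator: 12×7067.01 − 344.7×251 = -1715.58
Denominator: √[(123284.52 − 118818.09)(77288.16 − 63001)] = √[4466.43 × 14287.16] = 7988.2789
r = -1715.58 / 7988.2789 ≈ -0.2148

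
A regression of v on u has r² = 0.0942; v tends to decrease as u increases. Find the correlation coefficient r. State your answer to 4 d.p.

-0.3069

|r| = √0.0942 = 0.3069
The association is negative, so r = −0.3069.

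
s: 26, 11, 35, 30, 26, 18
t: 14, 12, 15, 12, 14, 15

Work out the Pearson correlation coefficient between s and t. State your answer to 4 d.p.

0.3350

n = 6, Σs = 146, Σt = 82, Σs² = 3922, Σt² = 1130, Σst = 2015
nΣst − ΣsΣt = 12090 − 11972 = 118
nΣs² − (Σs)² = 23532 − 21316 = 2216; nΣt² − (Σt)² = 6780 − 6724 = 56
r = 118 / √(2216 × 56) = 118 / 352.2726 ≈ 0.3350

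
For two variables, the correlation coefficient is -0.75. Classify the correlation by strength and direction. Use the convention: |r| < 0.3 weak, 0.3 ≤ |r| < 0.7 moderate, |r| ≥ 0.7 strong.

r = -0.75 < 0 so the relationship is negative.
|r| = 0.75, which falls in the strong range.

strong negative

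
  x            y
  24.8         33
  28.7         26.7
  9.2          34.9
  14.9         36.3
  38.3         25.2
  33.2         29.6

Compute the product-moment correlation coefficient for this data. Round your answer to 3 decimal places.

-0.886

n = 6, Σx = 149.1, Σy = 185.7, Σx² = 4314.51, Σy² = 5848.79, Σxy = 4394.52
nΣxy − ΣxΣy = 26367.12 − 27687.87 = -1320.75
nΣx² − (Σx)² = 25887.06 − 22230.81 = 3656.25; nΣy² − (Σy)² = 35092.74 − 34484.49 = 608.25
r = -1320.75 / √(3656.25 × 608.25) = -1320.75 / 1491.2793 ≈ -0.886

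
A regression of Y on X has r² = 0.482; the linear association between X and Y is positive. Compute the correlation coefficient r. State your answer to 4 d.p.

|r| = √0.482 = 0.6943
The association is positive, so r = 0.6943.

0.6943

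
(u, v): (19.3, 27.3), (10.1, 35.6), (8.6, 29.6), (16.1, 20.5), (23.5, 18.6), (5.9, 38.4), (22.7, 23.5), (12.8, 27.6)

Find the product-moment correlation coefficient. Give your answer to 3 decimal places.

-0.841

n = 8, Σu = 119, Σv = 221.1, Σu² = 2073.86, Σv² = 6443.59, Σuv = 3021.45
nΣuv − ΣuΣv = 24171.6 − 26310.9 = -2139.3
nΣu² − (Σu)² = 16590.88 − 14161 = 2429.88; nΣv² − (Σv)² = 51548.72 − 48885.21 = 2663.51
r = -2139.3 / √(2429.88 × 2663.51) = -2139.3 / 2544.0145 ≈ -0.841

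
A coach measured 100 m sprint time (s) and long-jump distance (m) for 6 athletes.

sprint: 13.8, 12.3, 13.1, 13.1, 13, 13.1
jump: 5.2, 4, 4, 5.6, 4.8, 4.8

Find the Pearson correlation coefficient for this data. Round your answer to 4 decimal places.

n = 6, Σx = 78.4, Σy = 28.4, Σx² = 1025.56, Σy² = 136.48, Σxy = 372
nΣxy − ΣxΣy = 2232 − 2226.56 = 5.44
nΣx² − (Σx)² = 6153.36 − 6146.56 = 6.8; nΣy² − (Σy)² = 818.88 − 806.56 = 12.32
r = 5.44 / √(6.8 × 12.32) = 5.44 / 9.1529 ≈ 0.5943

0.5943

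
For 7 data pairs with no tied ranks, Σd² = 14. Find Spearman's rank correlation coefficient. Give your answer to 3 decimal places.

ρ = 1 − 6Σd² / [n(n²−1)] = 1 − 6×14 / (7×48)
  = 1 − 84/336 = 1 − 0.2500 ≈ 0.750

0.750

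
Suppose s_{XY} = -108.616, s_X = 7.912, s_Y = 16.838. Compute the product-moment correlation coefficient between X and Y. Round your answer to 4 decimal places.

r = Cov(X,Y) / (s_X · s_Y) = -108.616 / (7.912 × 16.838)
  = -108.616 / 133.2223 ≈ -0.8153

-0.8153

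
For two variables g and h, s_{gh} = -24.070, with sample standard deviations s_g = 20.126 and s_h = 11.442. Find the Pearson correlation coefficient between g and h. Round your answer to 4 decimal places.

r = Cov(g,h) / (s_g · s_h) = -24.070 / (20.126 × 11.442)
  = -24.070 / 230.2817 ≈ -0.1045

-0.1045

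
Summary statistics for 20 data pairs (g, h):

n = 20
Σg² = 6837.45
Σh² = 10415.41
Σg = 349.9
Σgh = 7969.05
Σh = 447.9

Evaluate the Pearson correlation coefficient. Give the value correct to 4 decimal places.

0.2535

r = (nΣgh − ΣgΣh) / √[(nΣg² − (Σg)²)(nΣh² − (Σh)²)]
Numerator: 20×7969.05 − 349.9×447.9 = 2660.79
Denominator: √[(136749 − 122430.01)(208308.2 − 200614.41)] = √[14318.99 × 7693.79] = 10496.0613
r = 2660.79 / 10496.0613 ≈ 0.2535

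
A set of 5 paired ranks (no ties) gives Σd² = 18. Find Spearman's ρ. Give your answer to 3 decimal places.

0.100

ρ = 1 − 6Σd² / [n(n²−1)] = 1 − 6×18 / (5×24)
  = 1 − 108/120 = 1 − 0.9000 ≈ 0.100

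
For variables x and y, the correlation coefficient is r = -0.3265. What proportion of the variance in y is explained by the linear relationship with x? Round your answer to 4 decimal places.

0.1066

r² = (-0.3265)² = 0.1066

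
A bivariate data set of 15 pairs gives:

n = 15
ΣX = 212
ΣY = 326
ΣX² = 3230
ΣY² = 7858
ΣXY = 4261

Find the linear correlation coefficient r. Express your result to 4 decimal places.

r = (nΣXY − ΣXΣY) / √[(nΣX² − (ΣX)²)(nΣY² − (ΣY)²)]
Numerator: 15×4261 − 212×326 = -5197
Denominator: √[(48450 − 44944)(117870 − 106276)] = √[3506 × 11594] = 6375.6226
r = -5197 / 6375.6226 ≈ -0.8151

-0.8151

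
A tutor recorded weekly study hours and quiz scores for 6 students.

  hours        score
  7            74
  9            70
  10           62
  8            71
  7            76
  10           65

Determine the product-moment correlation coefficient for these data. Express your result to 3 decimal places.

-0.955

n = 6, Σx = 51, Σy = 418, Σx² = 443, Σy² = 29262, Σxy = 3518
nΣxy − ΣxΣy = 21108 − 21318 = -210
nΣx² − (Σx)² = 2658 − 2601 = 57; nΣy² − (Σy)² = 175572 − 174724 = 848
r = -210 / √(57 × 848) = -210 / 219.8545 ≈ -0.955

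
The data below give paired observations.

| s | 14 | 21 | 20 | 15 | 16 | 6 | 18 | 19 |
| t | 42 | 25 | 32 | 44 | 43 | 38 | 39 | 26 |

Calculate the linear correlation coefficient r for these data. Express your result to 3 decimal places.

-0.537

n = 8, Σs = 129, Σt = 289, Σs² = 2239, Σt² = 10839, Σst = 4525
nΣst − ΣsΣt = 36200 − 37281 = -1081
nΣs² − (Σs)² = 17912 − 16641 = 1271; nΣt² − (Σt)² = 86712 − 83521 = 3191
r = -1081 / √(1271 × 3191) = -1081 / 2013.8920 ≈ -0.537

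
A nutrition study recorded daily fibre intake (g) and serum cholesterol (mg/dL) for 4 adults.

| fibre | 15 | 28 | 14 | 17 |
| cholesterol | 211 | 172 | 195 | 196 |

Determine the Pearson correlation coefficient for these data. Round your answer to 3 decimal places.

n = 4, Σx = 74, Σy = 774, Σx² = 1494, Σy² = 150546, Σxy = 14043
nΣxy − ΣxΣy = 56172 − 57276 = -1104
nΣx² − (Σx)² = 5976 − 5476 = 500; nΣy² − (Σy)² = 602184 − 599076 = 3108
r = -1104 / √(500 × 3108) = -1104 / 1246.5954 ≈ -0.886

-0.886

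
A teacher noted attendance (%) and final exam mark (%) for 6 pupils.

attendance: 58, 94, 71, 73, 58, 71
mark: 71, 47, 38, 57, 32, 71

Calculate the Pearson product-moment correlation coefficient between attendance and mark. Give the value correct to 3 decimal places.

-0.084

n = 6, Σx = 425, Σy = 316, Σx² = 30975, Σy² = 18008, Σxy = 22292
nΣxy − ΣxΣy = 133752 − 134300 = -548
nΣx² − (Σx)² = 185850 − 180625 = 5225; nΣy² − (Σy)² = 108048 − 99856 = 8192
r = -548 / √(5225 × 8192) = -548 / 6542.4155 ≈ -0.084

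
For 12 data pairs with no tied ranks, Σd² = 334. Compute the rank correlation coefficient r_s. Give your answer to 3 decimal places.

ρ = 1 − 6Σd² / [n(n²−1)] = 1 − 6×334 / (12×143)
  = 1 − 2004/1716 = 1 − 1.1678 ≈ -0.168

-0.168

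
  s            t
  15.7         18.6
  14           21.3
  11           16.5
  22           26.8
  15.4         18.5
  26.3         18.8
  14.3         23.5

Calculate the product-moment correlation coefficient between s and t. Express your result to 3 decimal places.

n = 7, Σs = 118.7, Σt = 144, Σs² = 2180.83, Σt² = 3038.08, Σst = 2476.71
nΣst − ΣsΣt = 17336.97 − 17092.8 = 244.17
nΣs² − (Σs)² = 15265.81 − 14089.69 = 1176.12; nΣt² − (Σt)² = 21266.56 − 20736 = 530.56
r = 244.17 / √(1176.12 × 530.56) = 244.17 / 789.9381 ≈ 0.309

0.309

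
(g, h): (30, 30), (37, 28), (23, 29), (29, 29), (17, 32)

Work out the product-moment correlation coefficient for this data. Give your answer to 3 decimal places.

n = 5, Σg = 136, Σh = 148, Σg² = 3928, Σh² = 4390, Σgh = 3988
nΣgh − ΣgΣh = 19940 − 20128 = -188
nΣg² − (Σg)² = 19640 − 18496 = 1144; nΣh² − (Σh)² = 21950 − 21904 = 46
r = -188 / √(1144 × 46) = -188 / 229.3992 ≈ -0.820

-0.820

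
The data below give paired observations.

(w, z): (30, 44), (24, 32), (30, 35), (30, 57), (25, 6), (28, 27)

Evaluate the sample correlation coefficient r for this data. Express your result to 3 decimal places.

n = 6, Σw = 167, Σz = 201, Σw² = 4685, Σz² = 8199, Σwz = 5754
nΣwz − ΣwΣz = 34524 − 33567 = 957
nΣw² − (Σw)² = 28110 − 27889 = 221; nΣz² − (Σz)² = 49194 − 40401 = 8793
r = 957 / √(221 × 8793) = 957 / 1394.0061 ≈ 0.687

0.687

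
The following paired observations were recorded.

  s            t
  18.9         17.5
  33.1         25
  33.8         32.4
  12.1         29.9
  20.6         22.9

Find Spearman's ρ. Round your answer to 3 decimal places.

Rank s: 2, 4, 5, 1, 3
Rank t: 1, 3, 5, 4, 2
d = rank(s) − rank(t): 1, 1, 0, -3, 1; Σd² = 12
ρ = 1 − 6Σd² / [n(n²−1)] = 1 − 6×12 / (5×24) = 1 − 72/120 ≈ 0.400

0.400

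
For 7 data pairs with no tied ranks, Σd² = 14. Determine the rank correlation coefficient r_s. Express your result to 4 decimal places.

ρ = 1 − 6Σd² / [n(n²−1)] = 1 − 6×14 / (7×48)
  = 1 − 84/336 = 1 − 0.25000 ≈ 0.7500

0.7500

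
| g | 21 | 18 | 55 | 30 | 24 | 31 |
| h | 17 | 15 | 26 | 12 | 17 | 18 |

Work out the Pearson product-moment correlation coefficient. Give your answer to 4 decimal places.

n = 6, Σg = 179, Σh = 105, Σg² = 6227, Σh² = 1947, Σgh = 3383
nΣgh − ΣgΣh = 20298 − 18795 = 1503
nΣg² − (Σg)² = 37362 − 32041 = 5321; nΣh² − (Σh)² = 11682 − 11025 = 657
r = 1503 / √(5321 × 657) = 1503 / 1869.7318 ≈ 0.8039

0.8039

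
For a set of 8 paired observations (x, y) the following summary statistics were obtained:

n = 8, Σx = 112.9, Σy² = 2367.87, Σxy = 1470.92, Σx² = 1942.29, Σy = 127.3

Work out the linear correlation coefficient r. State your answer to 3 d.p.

r = (nΣxy − ΣxΣy) / √[(nΣx² − (Σx)²)(nΣy² − (Σy)²)]
Numerator: 8×1470.92 − 112.9×127.3 = -2604.81
Denominator: √[(15538.32 − 12746.41)(18942.96 − 16205.29)] = √[2791.91 × 2737.67] = 2764.6570
r = -2604.81 / 2764.6570 ≈ -0.942

-0.942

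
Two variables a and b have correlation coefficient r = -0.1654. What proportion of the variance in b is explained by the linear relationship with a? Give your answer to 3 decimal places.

0.027

r² = (-0.1654)² = 0.027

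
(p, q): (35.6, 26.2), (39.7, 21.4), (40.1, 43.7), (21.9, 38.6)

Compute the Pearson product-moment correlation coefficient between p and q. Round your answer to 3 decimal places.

n = 4, Σp = 137.3, Σq = 129.9, Σp² = 4931.07, Σq² = 4544.05, Σpq = 4380.01
nΣpq − ΣpΣq = 17520.04 − 17835.27 = -315.23
nΣp² − (Σp)² = 19724.28 − 18851.29 = 872.99; nΣq² − (Σq)² = 18176.2 − 16874.01 = 1302.19
r = -315.23 / √(872.99 × 1302.19) = -315.23 / 1066.2077 ≈ -0.296

-0.296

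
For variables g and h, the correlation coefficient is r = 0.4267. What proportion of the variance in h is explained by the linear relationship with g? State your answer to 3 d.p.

0.182

r² = (0.4267)² = 0.182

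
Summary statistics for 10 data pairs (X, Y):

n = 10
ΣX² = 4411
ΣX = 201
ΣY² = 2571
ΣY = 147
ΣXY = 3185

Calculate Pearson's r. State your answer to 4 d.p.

r = (nΣXY − ΣXΣY) / √[(nΣX² − (ΣX)²)(nΣY² − (ΣY)²)]
Numerator: 10×3185 − 201×147 = 2303
Denominator: √[(44110 − 40401)(25710 − 21609)] = √[3709 × 4101] = 3900.0781
r = 2303 / 3900.0781 ≈ 0.5905

0.5905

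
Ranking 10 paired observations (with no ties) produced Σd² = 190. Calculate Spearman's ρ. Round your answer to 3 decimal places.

ρ = 1 − 6Σd² / [n(n²−1)] = 1 − 6×190 / (10×99)
  = 1 − 1140/990 = 1 − 1.1515 ≈ -0.152

-0.152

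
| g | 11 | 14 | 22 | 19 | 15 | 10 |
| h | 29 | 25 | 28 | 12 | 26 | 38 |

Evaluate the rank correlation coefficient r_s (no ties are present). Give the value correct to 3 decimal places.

Rank g: 2, 3, 6, 5, 4, 1
Rank h: 5, 2, 4, 1, 3, 6
d = rank(g) − rank(h): -3, 1, 2, 4, 1, -5; Σd² = 56
ρ = 1 − 6Σd² / [n(n²−1)] = 1 − 6×56 / (6×35) = 1 − 336/210 ≈ -0.600

-0.600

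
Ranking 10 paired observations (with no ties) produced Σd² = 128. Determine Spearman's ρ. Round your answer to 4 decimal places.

ρ = 1 − 6Σd² / [n(n²−1)] = 1 − 6×128 / (10×99)
  = 1 − 768/990 = 1 − 0.77576 ≈ 0.2242

0.2242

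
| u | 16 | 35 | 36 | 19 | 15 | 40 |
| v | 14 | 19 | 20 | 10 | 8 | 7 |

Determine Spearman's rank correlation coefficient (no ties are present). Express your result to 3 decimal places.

0.086

Rank u: 2, 4, 5, 3, 1, 6
Rank v: 4, 5, 6, 3, 2, 1
d = rank(u) − rank(v): -2, -1, -1, 0, -1, 5; Σd² = 32
ρ = 1 − 6Σd² / [n(n²−1)] = 1 − 6×32 / (6×35) = 1 − 192/210 ≈ 0.086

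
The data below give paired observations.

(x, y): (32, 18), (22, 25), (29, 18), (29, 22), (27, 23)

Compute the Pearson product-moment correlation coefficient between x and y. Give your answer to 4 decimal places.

n = 5, Σx = 139, Σy = 106, Σx² = 3919, Σy² = 2286, Σxy = 2907
nΣxy − ΣxΣy = 14535 − 14734 = -199
nΣx² − (Σx)² = 19595 − 19321 = 274; nΣy² − (Σy)² = 11430 − 11236 = 194
r = -199 / √(274 × 194) = -199 / 230.5559 ≈ -0.8631

-0.8631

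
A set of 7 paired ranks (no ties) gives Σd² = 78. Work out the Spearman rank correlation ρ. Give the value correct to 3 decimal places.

ρ = 1 − 6Σd² / [n(n²−1)] = 1 − 6×78 / (7×48)
  = 1 − 468/336 = 1 − 1.3929 ≈ -0.393

-0.393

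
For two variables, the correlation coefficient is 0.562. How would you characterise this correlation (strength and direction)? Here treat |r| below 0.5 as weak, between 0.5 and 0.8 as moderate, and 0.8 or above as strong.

r = 0.562 > 0 so the relationship is positive.
|r| = 0.562, which falls in the moderate range.

moderate positive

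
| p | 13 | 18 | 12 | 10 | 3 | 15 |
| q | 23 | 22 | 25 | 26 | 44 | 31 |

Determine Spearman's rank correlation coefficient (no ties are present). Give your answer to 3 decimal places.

Rank p: 4, 6, 3, 2, 1, 5
Rank q: 2, 1, 3, 4, 6, 5
d = rank(p) − rank(q): 2, 5, 0, -2, -5, 0; Σd² = 58
ρ = 1 − 6Σd² / [n(n²−1)] = 1 − 6×58 / (6×35) = 1 − 348/210 ≈ -0.657

-0.657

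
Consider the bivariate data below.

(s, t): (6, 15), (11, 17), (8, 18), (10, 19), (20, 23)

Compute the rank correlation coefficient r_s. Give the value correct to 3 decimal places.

0.700

Rank s: 1, 4, 2, 3, 5
Rank t: 1, 2, 3, 4, 5
d = rank(s) − rank(t): 0, 2, -1, -1, 0; Σd² = 6
ρ = 1 − 6Σd² / [n(n²−1)] = 1 − 6×6 / (5×24) = 1 − 36/120 ≈ 0.700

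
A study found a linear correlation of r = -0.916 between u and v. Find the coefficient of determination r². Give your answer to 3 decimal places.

0.839

r² = (-0.916)² = 0.839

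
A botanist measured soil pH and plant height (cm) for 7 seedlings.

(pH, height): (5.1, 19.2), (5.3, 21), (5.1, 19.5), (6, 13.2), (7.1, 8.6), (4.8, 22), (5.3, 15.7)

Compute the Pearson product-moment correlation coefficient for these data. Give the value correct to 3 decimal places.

-0.939

n = 7, Σx = 38.7, Σy = 119.2, Σx² = 217.65, Σy² = 2168.58, Σxy = 637.74
nΣxy − ΣxΣy = 4464.18 − 4613.04 = -148.86
nΣx² − (Σx)² = 1523.55 − 1497.69 = 25.86; nΣy² − (Σy)² = 15180.06 − 14208.64 = 971.42
r = -148.86 / √(25.86 × 971.42) = -148.86 / 158.4958 ≈ -0.939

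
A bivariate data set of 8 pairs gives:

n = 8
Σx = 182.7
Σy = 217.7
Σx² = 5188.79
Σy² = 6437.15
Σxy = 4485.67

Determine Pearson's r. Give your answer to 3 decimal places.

r = (nΣxy − ΣxΣy) / √[(nΣx² − (Σx)²)(nΣy² − (Σy)²)]
Numerator: 8×4485.67 − 182.7×217.7 = -3888.43
Denominator: √[(41510.32 − 33379.29)(51497.2 − 47393.29)] = √[8131.03 × 4103.91] = 5776.5920
r = -3888.43 / 5776.5920 ≈ -0.673

-0.673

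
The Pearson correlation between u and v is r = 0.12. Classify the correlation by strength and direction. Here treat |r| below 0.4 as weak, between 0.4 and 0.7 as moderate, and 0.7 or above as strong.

weak positive

r = 0.12 > 0 so the relationship is positive.
|r| = 0.12, which falls in the weak range.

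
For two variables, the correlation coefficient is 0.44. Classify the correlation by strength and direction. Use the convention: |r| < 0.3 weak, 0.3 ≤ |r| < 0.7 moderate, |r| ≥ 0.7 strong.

r = 0.44 > 0 so the relationship is positive.
|r| = 0.44, which falls in the moderate range.

moderate positive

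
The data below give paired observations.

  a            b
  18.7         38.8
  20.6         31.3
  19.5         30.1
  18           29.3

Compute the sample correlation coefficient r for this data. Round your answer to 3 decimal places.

-0.117

n = 4, Σa = 76.8, Σb = 129.5, Σa² = 1478.3, Σb² = 4249.63, Σab = 2484.69
nΣab − ΣaΣb = 9938.76 − 9945.6 = -6.84
nΣa² − (Σa)² = 5913.2 − 5898.24 = 14.96; nΣb² − (Σb)² = 16998.52 − 16770.25 = 228.27
r = -6.84 / √(14.96 × 228.27) = -6.84 / 58.4373 ≈ -0.117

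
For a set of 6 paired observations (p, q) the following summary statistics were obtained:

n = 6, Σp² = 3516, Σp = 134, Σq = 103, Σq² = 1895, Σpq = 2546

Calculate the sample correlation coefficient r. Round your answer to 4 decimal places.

r = (nΣpq − ΣpΣq) / √[(nΣp² − (Σp)²)(nΣq² − (Σq)²)]
Numerator: 6×2546 − 134×103 = 1474
Denominator: √[(21096 − 17956)(11370 − 10609)] = √[3140 × 761] = 1545.8137
r = 1474 / 1545.8137 ≈ 0.9535

0.9535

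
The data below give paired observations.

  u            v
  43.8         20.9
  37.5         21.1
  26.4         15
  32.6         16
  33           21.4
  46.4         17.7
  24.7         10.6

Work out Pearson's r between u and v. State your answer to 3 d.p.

0.659

n = 7, Σu = 244.4, Σv = 122.7, Σu² = 8936.46, Σv² = 2246.63, Σuv = 4413.57
nΣuv − ΣuΣv = 30894.99 − 29987.88 = 907.11
nΣu² − (Σu)² = 62555.22 − 59731.36 = 2823.86; nΣv² − (Σv)² = 15726.41 − 15055.29 = 671.12
r = 907.11 / √(2823.86 × 671.12) = 907.11 / 1376.6441 ≈ 0.659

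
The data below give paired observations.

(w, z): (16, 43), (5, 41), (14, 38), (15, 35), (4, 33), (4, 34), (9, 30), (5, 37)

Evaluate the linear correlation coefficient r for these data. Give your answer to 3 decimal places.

0.345

n = 8, Σw = 72, Σz = 291, Σw² = 840, Σz² = 10713, Σwz = 2673
nΣwz − ΣwΣz = 21384 − 20952 = 432
nΣw² − (Σw)² = 6720 − 5184 = 1536; nΣz² − (Σz)² = 85704 − 84681 = 1023
r = 432 / √(1536 × 1023) = 432 / 1253.5262 ≈ 0.345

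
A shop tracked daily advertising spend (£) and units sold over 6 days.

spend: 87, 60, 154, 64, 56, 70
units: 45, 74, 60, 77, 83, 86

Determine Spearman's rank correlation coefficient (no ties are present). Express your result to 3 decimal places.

-0.543

Rank spend: 5, 2, 6, 3, 1, 4
Rank units: 1, 3, 2, 4, 5, 6
d = rank(spend) − rank(units): 4, -1, 4, -1, -4, -2; Σd² = 54
ρ = 1 − 6Σd² / [n(n²−1)] = 1 − 6×54 / (6×35) = 1 − 324/210 ≈ -0.543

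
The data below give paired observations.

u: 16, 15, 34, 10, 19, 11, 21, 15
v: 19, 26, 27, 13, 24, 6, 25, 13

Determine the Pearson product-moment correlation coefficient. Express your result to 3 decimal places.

n = 8, Σu = 141, Σv = 153, Σu² = 2885, Σv² = 3341, Σuv = 2984
nΣuv − ΣuΣv = 23872 − 21573 = 2299
nΣu² − (Σu)² = 23080 − 19881 = 3199; nΣv² − (Σv)² = 26728 − 23409 = 3319
r = 2299 / √(3199 × 3319) = 2299 / 3258.4476 ≈ 0.706

0.706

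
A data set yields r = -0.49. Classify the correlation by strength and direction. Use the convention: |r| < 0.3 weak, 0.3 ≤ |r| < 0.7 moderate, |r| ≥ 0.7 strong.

r = -0.49 < 0 so the relationship is negative.
|r| = 0.49, which falls in the moderate range.

moderate negative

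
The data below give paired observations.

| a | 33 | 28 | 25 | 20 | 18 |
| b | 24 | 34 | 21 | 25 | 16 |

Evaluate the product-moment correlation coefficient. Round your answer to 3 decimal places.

0.507

n = 5, Σa = 124, Σb = 120, Σa² = 3222, Σb² = 3054, Σab = 3057
nΣab − ΣaΣb = 15285 − 14880 = 405
nΣa² − (Σa)² = 16110 − 15376 = 734; nΣb² − (Σb)² = 15270 − 14400 = 870
r = 405 / √(734 × 870) = 405 / 799.1120 ≈ 0.507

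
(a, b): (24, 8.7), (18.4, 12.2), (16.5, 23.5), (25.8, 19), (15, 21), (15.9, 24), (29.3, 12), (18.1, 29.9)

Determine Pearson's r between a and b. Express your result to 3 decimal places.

-0.603

n = 8, Σa = 163, Σb = 150.3, Σa² = 3516.36, Σb² = 3192.79, Σab = 2900.62
nΣab − ΣaΣb = 23204.96 − 24498.9 = -1293.94
nΣa² − (Σa)² = 28130.88 − 26569 = 1561.88; nΣb² − (Σb)² = 25542.32 − 22590.09 = 2952.23
r = -1293.94 / √(1561.88 × 2952.23) = -1293.94 / 2147.3307 ≈ -0.603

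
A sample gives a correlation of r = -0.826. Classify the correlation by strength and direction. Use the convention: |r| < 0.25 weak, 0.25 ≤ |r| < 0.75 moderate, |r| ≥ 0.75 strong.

strong negative

r = -0.826 < 0 so the relationship is negative.
|r| = 0.826, which falls in the strong range.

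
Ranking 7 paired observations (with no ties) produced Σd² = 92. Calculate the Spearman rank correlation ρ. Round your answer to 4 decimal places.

-0.6429

ρ = 1 − 6Σd² / [n(n²−1)] = 1 − 6×92 / (7×48)
  = 1 − 552/336 = 1 − 1.64286 ≈ -0.6429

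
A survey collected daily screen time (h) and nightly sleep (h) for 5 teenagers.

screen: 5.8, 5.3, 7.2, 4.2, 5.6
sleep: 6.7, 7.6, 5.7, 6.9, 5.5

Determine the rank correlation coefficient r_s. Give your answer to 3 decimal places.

Rank screen: 4, 2, 5, 1, 3
Rank sleep: 3, 5, 2, 4, 1
d = rank(screen) − rank(sleep): 1, -3, 3, -3, 2; Σd² = 32
ρ = 1 − 6Σd² / [n(n²−1)] = 1 − 6×32 / (5×24) = 1 − 192/120 ≈ -0.600

-0.600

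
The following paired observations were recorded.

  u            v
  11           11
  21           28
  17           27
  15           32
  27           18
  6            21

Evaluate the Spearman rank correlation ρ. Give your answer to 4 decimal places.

0.1429

Rank u: 2, 5, 4, 3, 6, 1
Rank v: 1, 5, 4, 6, 2, 3
d = rank(u) − rank(v): 1, 0, 0, -3, 4, -2; Σd² = 30
ρ = 1 − 6Σd² / [n(n²−1)] = 1 − 6×30 / (6×35) = 1 − 180/210 ≈ 0.1429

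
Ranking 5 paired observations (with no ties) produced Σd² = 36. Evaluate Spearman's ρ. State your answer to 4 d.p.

ρ = 1 − 6Σd² / [n(n²−1)] = 1 − 6×36 / (5×24)
  = 1 − 216/120 = 1 − 1.80000 ≈ -0.8000

-0.8000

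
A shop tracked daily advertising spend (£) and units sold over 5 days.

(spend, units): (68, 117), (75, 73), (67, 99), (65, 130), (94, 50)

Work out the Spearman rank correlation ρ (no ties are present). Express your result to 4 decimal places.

-0.9000

Rank spend: 3, 4, 2, 1, 5
Rank units: 4, 2, 3, 5, 1
d = rank(spend) − rank(units): -1, 2, -1, -4, 4; Σd² = 38
ρ = 1 − 6Σd² / [n(n²−1)] = 1 − 6×38 / (5×24) = 1 − 228/120 ≈ -0.9000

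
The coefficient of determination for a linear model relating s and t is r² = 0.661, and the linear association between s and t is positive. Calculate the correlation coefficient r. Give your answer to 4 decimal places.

|r| = √0.661 = 0.8130
The association is positive, so r = 0.8130.

0.8130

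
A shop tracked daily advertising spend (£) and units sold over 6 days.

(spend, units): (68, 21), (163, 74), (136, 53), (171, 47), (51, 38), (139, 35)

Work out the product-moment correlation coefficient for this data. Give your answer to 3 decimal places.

0.668

n = 6, Σx = 728, Σy = 268, Σx² = 100852, Σy² = 13604, Σxy = 35538
nΣxy − ΣxΣy = 213228 − 195104 = 18124
nΣx² − (Σx)² = 605112 − 529984 = 75128; nΣy² − (Σy)² = 81624 − 71824 = 9800
r = 18124 / √(75128 × 9800) = 18124 / 27134.0082 ≈ 0.668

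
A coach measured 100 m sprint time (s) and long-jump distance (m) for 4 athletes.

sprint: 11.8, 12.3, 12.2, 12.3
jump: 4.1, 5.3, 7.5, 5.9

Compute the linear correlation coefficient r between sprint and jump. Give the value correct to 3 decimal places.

0.614

n = 4, Σx = 48.6, Σy = 22.8, Σx² = 590.66, Σy² = 135.96, Σxy = 277.64
nΣxy − ΣxΣy = 1110.56 − 1108.08 = 2.48
nΣx² − (Σx)² = 2362.64 − 2361.96 = 0.68; nΣy² − (Σy)² = 543.84 − 519.84 = 24
r = 2.48 / √(0.68 × 24) = 2.48 / 4.0398 ≈ 0.614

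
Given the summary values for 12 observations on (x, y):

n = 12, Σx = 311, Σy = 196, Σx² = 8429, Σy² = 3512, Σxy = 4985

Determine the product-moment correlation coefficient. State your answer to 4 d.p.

r = (nΣxy − ΣxΣy) / √[(nΣx² − (Σx)²)(nΣy² − (Σy)²)]
Numerator: 12×4985 − 311×196 = -1136
Denominator: √[(101148 − 96721)(42144 − 38416)] = √[4427 × 3728] = 4062.4938
r = -1136 / 4062.4938 ≈ -0.2796

-0.2796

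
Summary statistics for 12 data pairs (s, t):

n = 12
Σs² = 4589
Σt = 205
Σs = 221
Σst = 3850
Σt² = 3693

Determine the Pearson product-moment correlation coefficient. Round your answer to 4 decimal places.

r = (nΣst − ΣsΣt) / √[(nΣs² − (Σs)²)(nΣt² − (Σt)²)]
Numerator: 12×3850 − 221×205 = 895
Denominator: √[(55068 − 48841)(44316 − 42025)] = √[6227 × 2291] = 3777.0434
r = 895 / 3777.0434 ≈ 0.2370

0.2370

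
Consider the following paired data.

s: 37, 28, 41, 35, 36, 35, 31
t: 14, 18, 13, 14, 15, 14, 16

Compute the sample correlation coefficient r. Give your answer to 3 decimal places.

-0.932

n = 7, Σs = 243, Σt = 104, Σs² = 8541, Σt² = 1562, Σst = 3571
nΣst − ΣsΣt = 24997 − 25272 = -275
nΣs² − (Σs)² = 59787 − 59049 = 738; nΣt² − (Σt)² = 10934 − 10816 = 118
r = -275 / √(738 × 118) = -275 / 295.1000 ≈ -0.932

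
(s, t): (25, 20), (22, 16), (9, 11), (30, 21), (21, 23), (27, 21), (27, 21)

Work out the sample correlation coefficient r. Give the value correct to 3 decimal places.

0.814

n = 7, Σs = 161, Σt = 133, Σs² = 3989, Σt² = 2629, Σst = 3198
nΣst − ΣsΣt = 22386 − 21413 = 973
nΣs² − (Σs)² = 27923 − 25921 = 2002; nΣt² − (Σt)² = 18403 − 17689 = 714
r = 973 / √(2002 × 714) = 973 / 1195.5869 ≈ 0.814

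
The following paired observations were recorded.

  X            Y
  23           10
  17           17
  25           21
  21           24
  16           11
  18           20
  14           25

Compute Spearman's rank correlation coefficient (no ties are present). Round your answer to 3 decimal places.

-0.179

Rank X: 6, 3, 7, 5, 2, 4, 1
Rank Y: 1, 3, 5, 6, 2, 4, 7
d = rank(X) − rank(Y): 5, 0, 2, -1, 0, 0, -6; Σd² = 66
ρ = 1 − 6Σd² / [n(n²−1)] = 1 − 6×66 / (7×48) = 1 − 396/336 ≈ -0.179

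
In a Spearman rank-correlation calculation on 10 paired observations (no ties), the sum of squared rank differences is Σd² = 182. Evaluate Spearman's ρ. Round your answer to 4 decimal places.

-0.1030

ρ = 1 − 6Σd² / [n(n²−1)] = 1 − 6×182 / (10×99)
  = 1 − 1092/990 = 1 − 1.10303 ≈ -0.1030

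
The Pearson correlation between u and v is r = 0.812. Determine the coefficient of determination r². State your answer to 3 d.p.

0.659

r² = (0.812)² = 0.659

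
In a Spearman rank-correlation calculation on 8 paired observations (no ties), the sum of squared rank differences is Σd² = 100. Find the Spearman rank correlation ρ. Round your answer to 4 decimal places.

-0.1905

ρ = 1 − 6Σd² / [n(n²−1)] = 1 − 6×100 / (8×63)
  = 1 − 600/504 = 1 − 1.19048 ≈ -0.1905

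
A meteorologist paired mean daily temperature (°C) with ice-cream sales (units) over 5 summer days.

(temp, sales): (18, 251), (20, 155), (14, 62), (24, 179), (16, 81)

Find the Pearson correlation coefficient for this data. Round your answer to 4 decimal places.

0.5792

n = 5, Σx = 92, Σy = 728, Σx² = 1752, Σy² = 129472, Σxy = 14078
nΣxy − ΣxΣy = 70390 − 66976 = 3414
nΣx² − (Σx)² = 8760 − 8464 = 296; nΣy² − (Σy)² = 647360 − 529984 = 117376
r = 3414 / √(296 × 117376) = 3414 / 5894.3444 ≈ 0.5792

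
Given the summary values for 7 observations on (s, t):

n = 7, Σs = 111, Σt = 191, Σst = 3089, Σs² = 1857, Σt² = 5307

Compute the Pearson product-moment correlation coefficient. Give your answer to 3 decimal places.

r = (nΣst − ΣsΣt) / √[(nΣs² − (Σs)²)(nΣt² − (Σt)²)]
Numerator: 7×3089 − 111×191 = 422
Denominator: √[(12999 − 12321)(37149 − 36481)] = √[678 × 668] = 672.9814
r = 422 / 672.9814 ≈ 0.627

0.627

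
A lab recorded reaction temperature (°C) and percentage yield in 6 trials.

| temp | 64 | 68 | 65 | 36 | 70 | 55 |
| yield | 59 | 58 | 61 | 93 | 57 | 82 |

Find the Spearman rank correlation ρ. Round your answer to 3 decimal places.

Rank temp: 3, 5, 4, 1, 6, 2
Rank yield: 3, 2, 4, 6, 1, 5
d = rank(temp) − rank(yield): 0, 3, 0, -5, 5, -3; Σd² = 68
ρ = 1 − 6Σd² / [n(n²−1)] = 1 − 6×68 / (6×35) = 1 − 408/210 ≈ -0.943

-0.943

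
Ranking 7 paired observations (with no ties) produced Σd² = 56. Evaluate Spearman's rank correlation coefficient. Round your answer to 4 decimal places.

ρ = 1 − 6Σd² / [n(n²−1)] = 1 − 6×56 / (7×48)
  = 1 − 336/336 = 1 − 1.00000 ≈ 0.0000

0.0000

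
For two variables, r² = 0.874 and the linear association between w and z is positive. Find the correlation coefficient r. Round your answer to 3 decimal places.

0.935

|r| = √0.874 = 0.935
The association is positive, so r = 0.935.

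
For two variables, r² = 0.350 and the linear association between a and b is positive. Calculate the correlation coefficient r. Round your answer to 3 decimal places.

|r| = √0.350 = 0.592
The association is positive, so r = 0.592.

0.592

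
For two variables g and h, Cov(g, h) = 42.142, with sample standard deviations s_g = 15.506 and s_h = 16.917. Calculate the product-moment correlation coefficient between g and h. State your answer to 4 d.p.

r = Cov(g,h) / (s_g · s_h) = 42.142 / (15.506 × 16.917)
  = 42.142 / 262.3150 ≈ 0.1607

0.1607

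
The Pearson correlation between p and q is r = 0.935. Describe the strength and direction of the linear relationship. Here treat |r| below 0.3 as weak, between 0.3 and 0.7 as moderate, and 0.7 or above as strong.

r = 0.935 > 0 so the relationship is positive.
|r| = 0.935, which falls in the strong range.

strong positive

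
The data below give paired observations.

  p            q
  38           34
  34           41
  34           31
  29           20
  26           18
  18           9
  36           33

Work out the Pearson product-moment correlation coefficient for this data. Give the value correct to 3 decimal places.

0.913

n = 7, Σp = 215, Σq = 186, Σp² = 6893, Σq² = 5692, Σpq = 6138
nΣpq − ΣpΣq = 42966 − 39990 = 2976
nΣp² − (Σp)² = 48251 − 46225 = 2026; nΣq² − (Σq)² = 39844 − 34596 = 5248
r = 2976 / √(2026 × 5248) = 2976 / 3260.7435 ≈ 0.913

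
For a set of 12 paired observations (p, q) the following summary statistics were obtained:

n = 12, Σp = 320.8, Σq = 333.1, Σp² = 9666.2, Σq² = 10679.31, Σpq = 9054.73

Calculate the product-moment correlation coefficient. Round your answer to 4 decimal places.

0.1199

r = (nΣpq − ΣpΣq) / √[(nΣp² − (Σp)²)(nΣq² − (Σq)²)]
Numerator: 12×9054.73 − 320.8×333.1 = 1798.28
Denominator: √[(115994.4 − 102912.64)(128151.72 − 110955.61)] = √[13081.76 × 17196.11] = 14998.5127
r = 1798.28 / 14998.5127 ≈ 0.1199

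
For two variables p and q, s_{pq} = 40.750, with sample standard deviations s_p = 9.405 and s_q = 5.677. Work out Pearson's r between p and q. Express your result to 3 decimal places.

r = Cov(p,q) / (s_p · s_q) = 40.750 / (9.405 × 5.677)
  = 40.750 / 53.3922 ≈ 0.763

0.763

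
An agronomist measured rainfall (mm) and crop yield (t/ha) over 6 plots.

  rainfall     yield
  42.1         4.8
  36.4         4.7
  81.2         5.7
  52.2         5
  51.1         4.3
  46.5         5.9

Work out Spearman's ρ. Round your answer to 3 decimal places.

Rank rainfall: 2, 1, 6, 5, 4, 3
Rank yield: 3, 2, 5, 4, 1, 6
d = rank(rainfall) − rank(yield): -1, -1, 1, 1, 3, -3; Σd² = 22
ρ = 1 − 6Σd² / [n(n²−1)] = 1 − 6×22 / (6×35) = 1 − 132/210 ≈ 0.371

0.371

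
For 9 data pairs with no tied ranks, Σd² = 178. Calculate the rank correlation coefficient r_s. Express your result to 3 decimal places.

ρ = 1 − 6Σd² / [n(n²−1)] = 1 − 6×178 / (9×80)
  = 1 − 1068/720 = 1 − 1.4833 ≈ -0.483

-0.483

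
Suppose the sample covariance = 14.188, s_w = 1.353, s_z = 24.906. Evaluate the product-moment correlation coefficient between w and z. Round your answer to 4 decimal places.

r = Cov(w,z) / (s_w · s_z) = 14.188 / (1.353 × 24.906)
  = 14.188 / 33.6978 ≈ 0.4210

0.4210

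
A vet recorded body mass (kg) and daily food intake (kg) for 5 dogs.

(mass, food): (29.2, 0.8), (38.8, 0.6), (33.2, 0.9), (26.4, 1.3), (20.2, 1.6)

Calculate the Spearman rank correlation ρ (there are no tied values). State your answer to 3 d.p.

-0.900

Rank mass: 3, 5, 4, 2, 1
Rank food: 2, 1, 3, 4, 5
d = rank(mass) − rank(food): 1, 4, 1, -2, -4; Σd² = 38
ρ = 1 − 6Σd² / [n(n²−1)] = 1 − 6×38 / (5×24) = 1 − 228/120 ≈ -0.900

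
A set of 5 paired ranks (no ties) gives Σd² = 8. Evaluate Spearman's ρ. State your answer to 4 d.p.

0.6000

ρ = 1 − 6Σd² / [n(n²−1)] = 1 − 6×8 / (5×24)
  = 1 − 48/120 = 1 − 0.40000 ≈ 0.6000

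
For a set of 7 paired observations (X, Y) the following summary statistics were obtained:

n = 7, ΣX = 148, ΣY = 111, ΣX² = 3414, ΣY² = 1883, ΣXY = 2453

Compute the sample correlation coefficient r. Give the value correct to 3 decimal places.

0.567

r = (nΣXY − ΣXΣY) / √[(nΣX² − (ΣX)²)(nΣY² − (ΣY)²)]
Numerator: 7×2453 − 148×111 = 743
Denominator: √[(23898 − 21904)(13181 − 12321)] = √[1994 × 860] = 1309.5190
r = 743 / 1309.5190 ≈ 0.567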